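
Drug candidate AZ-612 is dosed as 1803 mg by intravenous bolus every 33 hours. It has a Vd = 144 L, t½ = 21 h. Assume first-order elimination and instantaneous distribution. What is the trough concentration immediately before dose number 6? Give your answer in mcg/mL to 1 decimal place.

6.3 mcg/mL

f = (1/2)^(τ/t½) = (1/2)^(33/21) ≈ 0.3365.
C₀ = D/Vd = 1803/144 ≈ 12.521 mcg/mL.
Before the 6th dose, 5 doses have been given. Superposition: Cmin = C₀·(f + f² + … + f^5).
≈ 12.521 × (0.3365 + 0.1132 + 0.0381 + 0.0128 + 0.0043) ≈ 12.521 × 0.5049 ≈ 6.322 mcg/mL.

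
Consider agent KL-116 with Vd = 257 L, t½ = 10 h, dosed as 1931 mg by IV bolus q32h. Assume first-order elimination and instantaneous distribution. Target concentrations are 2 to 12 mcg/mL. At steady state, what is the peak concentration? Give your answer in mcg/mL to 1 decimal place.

k = ln2/t½ = ln2/10 ≈ 0.069315 h⁻¹; fraction remaining f = e^(−kτ) = e^(−0.069315×32) ≈ 0.1088.
At steady state, accumulation factor R = 1/(1 − e^(−kτ)) ≈ 1.1221.
Single-dose peak C₀ = D/Vd = 1931/257 ≈ 7.514 mcg/mL.
Steady-state peak Cmax,ss = C₀·R ≈ 7.514 × 1.1221 ≈ 8.431 mcg/mL.
Peak 8.4 mcg/mL vs MTC 12 mcg/mL: below toxic threshold.

8.4 mcg/mL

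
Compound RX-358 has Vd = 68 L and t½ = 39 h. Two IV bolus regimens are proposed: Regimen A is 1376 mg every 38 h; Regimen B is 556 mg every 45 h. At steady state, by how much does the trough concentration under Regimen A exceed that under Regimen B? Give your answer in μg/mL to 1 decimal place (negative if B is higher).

14.3 μg/mL

Regimen A: f = (1/2)^(38/39) ≈ 0.5090; Cmin,ss = (1376/68)·f/(1−f) ≈ 20.977 μg/mL.
Regimen B: f = (1/2)^(45/39) ≈ 0.4494; Cmin,ss = (556/68)·f/(1−f) ≈ 6.674 μg/mL.
Difference ≈ 20.977 − 6.674 ≈ 14.303 μg/mL.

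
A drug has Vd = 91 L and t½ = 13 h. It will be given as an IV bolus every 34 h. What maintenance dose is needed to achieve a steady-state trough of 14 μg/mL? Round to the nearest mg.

τ/t½ = 34/13 ≈ 2.6154, so f = (1/2)^(34/13) ≈ 0.163189.
Cmin,ss = (D/Vd)·f/(1−f), so D = Cmin,ss·Vd·(1−f)/f.
D = 14 × 91 × (1−f)/f ≈ 14 × 91 × 5.12786 ≈ 6532.89 mg.

6533 mg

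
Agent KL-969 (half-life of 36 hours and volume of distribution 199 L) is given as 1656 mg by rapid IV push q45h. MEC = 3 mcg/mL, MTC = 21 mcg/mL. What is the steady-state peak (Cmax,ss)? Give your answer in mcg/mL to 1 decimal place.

τ/t½ = 45/36 ≈ 1.25, so fraction remaining f = (1/2)^(45/36) ≈ 0.4204.
At steady state, accumulation factor R = 1/(1 − e^(−kτ)) ≈ 1.7253.
Each bolus raises the concentration by D/Vd = 1656/199 ≈ 8.322 mcg/mL.
Steady-state peak Cmax,ss = C₀·R ≈ 8.322 × 1.7253 ≈ 14.358 mcg/mL.
Peak 14.4 mcg/mL vs MTC 21 mcg/mL: below toxic threshold.

14.4 mcg/mL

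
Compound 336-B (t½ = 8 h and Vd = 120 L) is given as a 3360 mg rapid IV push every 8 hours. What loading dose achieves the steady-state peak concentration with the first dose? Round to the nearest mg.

6720 mg

f = (1/2)^(8/8) ≈ 0.500000; accumulation ratio R = 1/(1−f) ≈ 2.00000.
Loading dose to hit Cmax,ss on first dose: D_load = D_maint·R ≈ 3360 × 2.00000 ≈ 6720.00 mg.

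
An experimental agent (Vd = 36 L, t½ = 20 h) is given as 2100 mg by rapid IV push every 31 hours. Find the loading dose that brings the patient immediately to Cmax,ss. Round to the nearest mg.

3189 mg

f = (1/2)^(31/20) ≈ 0.341510; accumulation ratio R = 1/(1−f) ≈ 1.51863.
Loading dose to hit Cmax,ss on first dose: D_load = D_maint·R ≈ 2100 × 1.51863 ≈ 3189.12 mg.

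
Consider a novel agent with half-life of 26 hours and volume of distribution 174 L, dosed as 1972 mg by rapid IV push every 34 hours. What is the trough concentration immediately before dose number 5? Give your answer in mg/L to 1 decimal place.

7.5 mg/L

f = (1/2)^(τ/t½) = (1/2)^(34/26) ≈ 0.4040.
C₀ = D/Vd = 1972/174 ≈ 11.333 mg/L.
Before the 5th dose, 4 doses have been given. Superposition: Cmin = C₀·(f + f² + … + f^4).
≈ 11.333 × (0.4040 + 0.1632 + 0.0659 + 0.0266) ≈ 11.333 × 0.6597 ≈ 7.476 mg/L.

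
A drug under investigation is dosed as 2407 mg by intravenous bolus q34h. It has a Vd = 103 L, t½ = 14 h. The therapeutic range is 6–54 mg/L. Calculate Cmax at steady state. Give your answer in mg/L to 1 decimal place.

28.7 mg/L

Over one 34-h interval, 34/14 ≈ 2.4286 half-lives elapse, leaving f ≈ 0.1857 of each dose.
Accumulation ratio R = 1/(1 − f) ≈ 1/0.8143 ≈ 1.2280.
Single-dose peak C₀ = D/Vd = 2407/103 ≈ 23.369 mg/L.
Steady-state peak Cmax,ss = C₀·R ≈ 23.369 × 1.2280 ≈ 28.697 mg/L.
Peak 28.7 mg/L vs MTC 54 mg/L: below toxic threshold.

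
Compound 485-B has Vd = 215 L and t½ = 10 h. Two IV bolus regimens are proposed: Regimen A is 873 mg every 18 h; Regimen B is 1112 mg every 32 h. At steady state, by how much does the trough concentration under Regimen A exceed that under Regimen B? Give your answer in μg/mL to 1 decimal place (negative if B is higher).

Regimen A: f = (1/2)^(18/10) ≈ 0.2872; Cmin,ss = (873/215)·f/(1−f) ≈ 1.636 μg/mL.
Regimen B: f = (1/2)^(32/10) ≈ 0.1088; Cmin,ss = (1112/215)·f/(1−f) ≈ 0.631 μg/mL.
Difference ≈ 1.636 − 0.631 ≈ 1.005 μg/mL.

1.0 μg/mL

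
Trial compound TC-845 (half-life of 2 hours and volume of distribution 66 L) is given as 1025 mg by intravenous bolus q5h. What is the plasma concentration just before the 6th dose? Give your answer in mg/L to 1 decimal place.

3.3 mg/L

f = (1/2)^(τ/t½) = (1/2)^(5/2) ≈ 0.1768.
C₀ = D/Vd = 1025/66 ≈ 15.530 mg/L.
Before the 6th dose, 5 doses have been given. Superposition: Cmin = C₀·(f + f² + … + f^5).
≈ 15.530 × (0.1768 + 0.0313 + 0.0055 + 0.0010 + 0.0002) ≈ 15.530 × 0.2148 ≈ 3.336 mg/L.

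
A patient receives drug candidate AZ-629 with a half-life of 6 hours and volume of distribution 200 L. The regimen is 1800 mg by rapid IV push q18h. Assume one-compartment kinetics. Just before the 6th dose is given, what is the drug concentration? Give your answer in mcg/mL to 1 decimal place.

1.3 mcg/mL

f = (1/2)^(τ/t½) = (1/2)^(18/6) ≈ 0.1250.
C₀ = D/Vd = 1800/200 ≈ 9.000 mcg/mL.
Before the 6th dose, 5 doses have been given. Superposition: Cmin = C₀·(f + f² + … + f^5).
≈ 9.000 × (0.1250 + 0.0156 + 0.0020 + 0.0002 + 0.0000) ≈ 9.000 × 0.1428 ≈ 1.285 mcg/mL.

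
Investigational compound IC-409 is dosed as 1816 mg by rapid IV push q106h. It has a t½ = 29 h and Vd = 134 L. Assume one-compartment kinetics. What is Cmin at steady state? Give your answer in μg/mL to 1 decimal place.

1.2 μg/mL

τ/t½ = 106/29 ≈ 3.6552, so fraction remaining f = (1/2)^(106/29) ≈ 0.0794.
Single-dose peak C₀ = D/Vd = 1816/134 ≈ 13.552 μg/mL.
Steady-state trough Cmin,ss = C₀·f/(1−f) ≈ 13.552 × 0.0794/0.9206 ≈ 1.169 μg/mL.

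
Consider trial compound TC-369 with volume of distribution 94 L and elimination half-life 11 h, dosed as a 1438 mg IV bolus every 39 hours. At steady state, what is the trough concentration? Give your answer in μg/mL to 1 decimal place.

Over one 39-h interval, 39/11 ≈ 3.5455 half-lives elapse, leaving f ≈ 0.0856 of each dose.
Each bolus raises the concentration by D/Vd = 1438/94 ≈ 15.298 μg/mL.
Steady-state trough Cmin,ss = C₀·f/(1−f) ≈ 15.298 × 0.0856/0.9144 ≈ 1.432 μg/mL.

1.4 μg/mL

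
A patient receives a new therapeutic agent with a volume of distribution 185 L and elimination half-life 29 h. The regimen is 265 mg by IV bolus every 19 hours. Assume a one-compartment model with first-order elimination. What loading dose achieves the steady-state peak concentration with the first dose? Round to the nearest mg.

f = (1/2)^(19/29) ≈ 0.635000; accumulation ratio R = 1/(1−f) ≈ 2.73973.
Loading dose to hit Cmax,ss on first dose: D_load = D_maint·R ≈ 265 × 2.73973 ≈ 726.03 mg.

726 mg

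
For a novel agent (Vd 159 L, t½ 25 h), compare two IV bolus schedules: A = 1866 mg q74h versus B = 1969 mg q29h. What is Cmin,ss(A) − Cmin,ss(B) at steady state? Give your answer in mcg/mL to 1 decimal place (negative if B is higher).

Regimen A: f = (1/2)^(74/25) ≈ 0.1285; Cmin,ss = (1866/159)·f/(1−f) ≈ 1.730 mcg/mL.
Regimen B: f = (1/2)^(29/25) ≈ 0.4475; Cmin,ss = (1969/159)·f/(1−f) ≈ 10.030 mcg/mL.
Difference ≈ 1.730 − 10.030 ≈ -8.300 mcg/mL.

-8.3 mcg/mL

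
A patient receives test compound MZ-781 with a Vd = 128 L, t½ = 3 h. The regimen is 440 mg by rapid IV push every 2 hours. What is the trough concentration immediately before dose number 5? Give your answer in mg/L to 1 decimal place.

f = (1/2)^(τ/t½) = (1/2)^(2/3) ≈ 0.6300.
C₀ = D/Vd = 440/128 ≈ 3.438 mg/L.
Before the 5th dose, 4 doses have been given. Superposition: Cmin = C₀·(f + f² + … + f^4).
≈ 3.438 × (0.6300 + 0.3969 + 0.2500 + 0.1575) ≈ 3.438 × 1.4344 ≈ 4.931 mg/L.

4.9 mg/L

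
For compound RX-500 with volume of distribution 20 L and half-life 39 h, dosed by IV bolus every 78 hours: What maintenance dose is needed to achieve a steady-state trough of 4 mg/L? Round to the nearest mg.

240 mg

τ/t½ = 78/39 ≈ 2, so f = (1/2)^(78/39) ≈ 0.250000.
Cmin,ss = (D/Vd)·f/(1−f), so D = Cmin,ss·Vd·(1−f)/f.
D = 4 × 20 × (1−f)/f ≈ 4 × 20 × 3.00000 ≈ 240.00 mg.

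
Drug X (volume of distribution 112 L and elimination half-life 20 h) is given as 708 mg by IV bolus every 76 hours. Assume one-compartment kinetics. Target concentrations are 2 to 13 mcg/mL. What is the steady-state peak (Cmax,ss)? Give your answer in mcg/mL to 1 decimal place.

Over one 76-h interval, 76/20 ≈ 3.8 half-lives elapse, leaving f ≈ 0.0718 of each dose.
At steady state, accumulation factor R = 1/(1 − e^(−kτ)) ≈ 1.0774.
Single-dose peak C₀ = D/Vd = 708/112 ≈ 6.321 mcg/mL.
Cmax,ss = C₀/(1 − f) ≈ 6.321/0.9282 ≈ 6.810 mcg/mL.
Peak 6.8 mcg/mL vs MTC 13 mcg/mL: below toxic threshold.

6.8 mcg/mL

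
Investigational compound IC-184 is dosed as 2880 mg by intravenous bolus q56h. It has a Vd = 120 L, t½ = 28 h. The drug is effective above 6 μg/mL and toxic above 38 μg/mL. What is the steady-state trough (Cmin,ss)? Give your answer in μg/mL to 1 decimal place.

τ = 56 h = 2 half-lives, so f = (1/2)^2 = 0.25.
Accumulation ratio R = 1/(1 − f) = 1/0.75 = 4/3.
Single-dose peak C₀ = D/Vd = 2880/120 = 24 μg/mL.
Steady-state peak Cmax,ss = C₀·R = 24 × 4/3 ≈ 32.000 μg/mL.
Steady-state trough Cmin,ss = Cmax,ss·f ≈ 32.000 × 0.25 ≈ 8.000 μg/mL.
Trough 8.0 μg/mL vs MEC 6 μg/mL: adequate.

8.0 μg/mL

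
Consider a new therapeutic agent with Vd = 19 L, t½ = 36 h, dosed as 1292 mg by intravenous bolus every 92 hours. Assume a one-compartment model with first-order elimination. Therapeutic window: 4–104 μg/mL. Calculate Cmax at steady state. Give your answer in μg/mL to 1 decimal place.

81.9 μg/mL

k = ln2/t½ = ln2/36 ≈ 0.019254 h⁻¹; fraction remaining f = e^(−kτ) = e^(−0.019254×92) ≈ 0.1701.
At steady state, accumulation factor R = 1/(1 − e^(−kτ)) ≈ 1.2050.
Single-dose peak C₀ = D/Vd = 1292/19 ≈ 68.000 μg/mL.
Cmax,ss = C₀/(1 − f) ≈ 68.000/0.8299 ≈ 81.938 μg/mL.
Peak 81.9 μg/mL vs MTC 104 μg/mL: below toxic threshold.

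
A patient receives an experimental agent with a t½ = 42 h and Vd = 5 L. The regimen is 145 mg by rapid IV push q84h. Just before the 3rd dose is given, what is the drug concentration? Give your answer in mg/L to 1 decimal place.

f = (1/2)^(τ/t½) = (1/2)^(84/42) ≈ 0.2500.
C₀ = D/Vd = 145/5 ≈ 29.000 mg/L.
Before the 3rd dose, 2 doses have been given. Superposition: Cmin = C₀·(f + f²).
≈ 29.000 × (0.2500 + 0.0625) ≈ 29.000 × 0.3125 ≈ 9.062 mg/L.

9.1 mg/L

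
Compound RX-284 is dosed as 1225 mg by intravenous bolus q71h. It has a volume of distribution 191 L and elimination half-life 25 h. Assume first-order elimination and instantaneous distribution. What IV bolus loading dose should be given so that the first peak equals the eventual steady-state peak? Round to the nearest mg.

f = (1/2)^(71/25) ≈ 0.139661; accumulation ratio R = 1/(1−f) ≈ 1.16233.
Loading dose to hit Cmax,ss on first dose: D_load = D_maint·R ≈ 1225 × 1.16233 ≈ 1423.85 mg.

1424 mg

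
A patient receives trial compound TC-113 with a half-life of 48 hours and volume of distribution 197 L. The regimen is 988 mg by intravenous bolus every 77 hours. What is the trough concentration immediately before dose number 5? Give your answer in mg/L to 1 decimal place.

2.4 mg/L

f = (1/2)^(τ/t½) = (1/2)^(77/48) ≈ 0.3289.
C₀ = D/Vd = 988/197 ≈ 5.015 mg/L.
Before the 5th dose, 4 doses have been given. Superposition: Cmin = C₀·(f + f² + … + f^4).
≈ 5.015 × (0.3289 + 0.1082 + 0.0356 + 0.0117) ≈ 5.015 × 0.4844 ≈ 2.429 mg/L.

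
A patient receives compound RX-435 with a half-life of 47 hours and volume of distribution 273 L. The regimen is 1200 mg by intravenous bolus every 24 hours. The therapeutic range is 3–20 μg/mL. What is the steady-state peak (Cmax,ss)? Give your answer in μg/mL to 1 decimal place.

Over one 24-h interval, 24/47 ≈ 0.51064 half-lives elapse, leaving f ≈ 0.7019 of each dose.
At steady state, accumulation factor R = 1/(1 − e^(−kτ)) ≈ 3.3546.
Single-dose peak C₀ = D/Vd = 1200/273 ≈ 4.396 μg/mL.
Cmax,ss = C₀/(1 − f) ≈ 4.396/0.2981 ≈ 14.747 μg/mL.
Peak 14.7 μg/mL vs MTC 20 μg/mL: below toxic threshold.

14.7 μg/mL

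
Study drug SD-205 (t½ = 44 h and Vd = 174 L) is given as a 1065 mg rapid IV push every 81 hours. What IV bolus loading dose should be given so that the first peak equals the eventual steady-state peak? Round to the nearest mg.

1477 mg

f = (1/2)^(81/44) ≈ 0.279146; accumulation ratio R = 1/(1−f) ≈ 1.38724.
Loading dose to hit Cmax,ss on first dose: D_load = D_maint·R ≈ 1065 × 1.38724 ≈ 1477.41 mg.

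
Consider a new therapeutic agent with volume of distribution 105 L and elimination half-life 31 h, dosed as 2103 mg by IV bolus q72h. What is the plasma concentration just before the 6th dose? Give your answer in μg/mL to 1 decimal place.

5.0 μg/mL

f = (1/2)^(τ/t½) = (1/2)^(72/31) ≈ 0.1999.
C₀ = D/Vd = 2103/105 ≈ 20.029 μg/mL.
Before the 6th dose, 5 doses have been given. Superposition: Cmin = C₀·(f + f² + … + f^5).
≈ 20.029 × (0.1999 + 0.0400 + 0.0080 + 0.0016 + 0.0003) ≈ 20.029 × 0.2498 ≈ 5.003 μg/mL.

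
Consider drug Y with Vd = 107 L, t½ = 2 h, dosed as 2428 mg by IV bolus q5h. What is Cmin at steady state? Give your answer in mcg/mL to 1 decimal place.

Over one 5-h interval, 5/2 ≈ 2.5 half-lives elapse, leaving f ≈ 0.1768 of each dose.
At steady state, accumulation factor R = 1/(1 − e^(−kτ)) ≈ 1.2148.
Each bolus raises the concentration by D/Vd = 2428/107 ≈ 22.692 mcg/mL.
Steady-state peak Cmax,ss = C₀·R ≈ 22.692 × 1.2148 ≈ 27.566 mcg/mL.
One interval later, Cmin,ss = Cmax,ss·e^(−kτ) ≈ 27.566 × 0.1768 ≈ 4.874 mcg/mL.

4.9 mcg/mL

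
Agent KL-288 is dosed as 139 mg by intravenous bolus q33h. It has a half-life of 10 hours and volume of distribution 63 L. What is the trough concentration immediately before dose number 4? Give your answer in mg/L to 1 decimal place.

f = (1/2)^(τ/t½) = (1/2)^(33/10) ≈ 0.1015.
C₀ = D/Vd = 139/63 ≈ 2.206 mg/L.
Before the 4th dose, 3 doses have been given. Superposition: Cmin = C₀·(f + f² + … + f^3).
≈ 2.206 × (0.1015 + 0.0103 + 0.0010) ≈ 2.206 × 0.1128 ≈ 0.249 mg/L.

0.2 mg/L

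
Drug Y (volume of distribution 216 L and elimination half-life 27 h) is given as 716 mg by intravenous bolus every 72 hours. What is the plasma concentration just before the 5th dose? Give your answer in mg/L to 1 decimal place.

f = (1/2)^(τ/t½) = (1/2)^(72/27) ≈ 0.1575.
C₀ = D/Vd = 716/216 ≈ 3.315 mg/L.
Before the 5th dose, 4 doses have been given. Superposition: Cmin = C₀·(f + f² + … + f^4).
≈ 3.315 × (0.1575 + 0.0248 + 0.0039 + 0.0006) ≈ 3.315 × 0.1868 ≈ 0.619 mg/L.

0.6 mg/L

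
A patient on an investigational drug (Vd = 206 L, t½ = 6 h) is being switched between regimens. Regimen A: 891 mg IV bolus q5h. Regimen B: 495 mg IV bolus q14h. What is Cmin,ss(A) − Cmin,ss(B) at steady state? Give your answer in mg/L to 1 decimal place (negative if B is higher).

4.9 mg/L

Regimen A: f = (1/2)^(5/6) ≈ 0.5612; Cmin,ss = (891/206)·f/(1−f) ≈ 5.532 mg/L.
Regimen B: f = (1/2)^(14/6) ≈ 0.1984; Cmin,ss = (495/206)·f/(1−f) ≈ 0.595 mg/L.
Difference ≈ 5.532 − 0.595 ≈ 4.937 mg/L.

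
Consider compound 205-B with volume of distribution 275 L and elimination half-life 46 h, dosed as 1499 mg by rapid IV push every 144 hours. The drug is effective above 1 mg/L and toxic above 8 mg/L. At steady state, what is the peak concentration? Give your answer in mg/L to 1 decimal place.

6.2 mg/L

τ/t½ = 144/46 ≈ 3.1304, so fraction remaining f = (1/2)^(144/46) ≈ 0.1142.
At steady state, accumulation factor R = 1/(1 − e^(−kτ)) ≈ 1.1289.
Each bolus raises the concentration by D/Vd = 1499/275 ≈ 5.451 mg/L.
Steady-state peak Cmax,ss = C₀·R ≈ 5.451 × 1.1289 ≈ 6.154 mg/L.
Peak 6.2 mg/L vs MTC 8 mg/L: below toxic threshold.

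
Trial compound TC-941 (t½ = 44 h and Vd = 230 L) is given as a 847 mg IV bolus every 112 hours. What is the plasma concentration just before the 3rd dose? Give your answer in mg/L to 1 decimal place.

0.7 mg/L

f = (1/2)^(τ/t½) = (1/2)^(112/44) ≈ 0.1713.
C₀ = D/Vd = 847/230 ≈ 3.683 mg/L.
Before the 3rd dose, 2 doses have been given. Superposition: Cmin = C₀·(f + f²).
≈ 3.683 × (0.1713 + 0.0293) ≈ 3.683 × 0.2006 ≈ 0.739 mg/L.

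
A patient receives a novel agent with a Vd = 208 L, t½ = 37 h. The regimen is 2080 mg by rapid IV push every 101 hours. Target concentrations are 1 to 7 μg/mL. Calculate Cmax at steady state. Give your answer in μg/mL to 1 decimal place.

11.8 μg/mL

Over one 101-h interval, 101/37 ≈ 2.7297 half-lives elapse, leaving f ≈ 0.1508 of each dose.
Accumulation ratio R = 1/(1 − f) ≈ 1/0.8492 ≈ 1.1776.
Single-dose peak C₀ = D/Vd = 2080/208 ≈ 10.000 μg/mL.
Cmax,ss = C₀/(1 − f) ≈ 10.000/0.8492 ≈ 11.776 μg/mL.
Peak 11.8 μg/mL vs MTC 7 μg/mL: exceeds toxic threshold.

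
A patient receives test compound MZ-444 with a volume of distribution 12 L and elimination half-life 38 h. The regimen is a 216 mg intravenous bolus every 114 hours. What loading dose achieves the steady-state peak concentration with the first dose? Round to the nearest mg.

247 mg

f = (1/2)^(114/38) ≈ 0.125000; accumulation ratio R = 1/(1−f) ≈ 1.14286.
Loading dose to hit Cmax,ss on first dose: D_load = D_maint·R ≈ 216 × 1.14286 ≈ 246.86 mg.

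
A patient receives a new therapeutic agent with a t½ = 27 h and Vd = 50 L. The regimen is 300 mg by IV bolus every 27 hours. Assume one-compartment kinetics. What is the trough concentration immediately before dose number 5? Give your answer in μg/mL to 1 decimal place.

f = (1/2)^(τ/t½) = (1/2)^(27/27) ≈ 0.5000.
C₀ = D/Vd = 300/50 ≈ 6.000 μg/mL.
Before the 5th dose, 4 doses have been given. Superposition: Cmin = C₀·(f + f² + … + f^4).
≈ 6.000 × (0.5000 + 0.2500 + 0.1250 + 0.0625) ≈ 6.000 × 0.9375 ≈ 5.625 μg/mL.

5.6 μg/mL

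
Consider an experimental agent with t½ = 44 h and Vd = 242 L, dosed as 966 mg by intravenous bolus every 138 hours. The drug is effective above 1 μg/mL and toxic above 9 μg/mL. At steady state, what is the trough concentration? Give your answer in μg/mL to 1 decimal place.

0.5 μg/mL

k = ln2/t½ = ln2/44 ≈ 0.015753 h⁻¹; fraction remaining f = e^(−kτ) = e^(−0.015753×138) ≈ 0.1137.
At steady state, accumulation factor R = 1/(1 − e^(−kτ)) ≈ 1.1283.
Single-dose peak C₀ = D/Vd = 966/242 ≈ 3.992 μg/mL.
Cmax,ss = C₀/(1 − f) ≈ 3.992/0.8863 ≈ 4.504 μg/mL.
Steady-state trough Cmin,ss = Cmax,ss·f ≈ 4.504 × 0.1137 ≈ 0.512 μg/mL.
Trough 0.5 μg/mL vs MEC 1 μg/mL: subtherapeutic.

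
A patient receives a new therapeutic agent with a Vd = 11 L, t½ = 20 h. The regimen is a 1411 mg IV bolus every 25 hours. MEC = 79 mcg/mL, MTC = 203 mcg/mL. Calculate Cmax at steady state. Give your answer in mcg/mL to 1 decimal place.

221.3 mcg/mL

Over one 25-h interval, 25/20 ≈ 1.25 half-lives elapse, leaving f ≈ 0.4204 of each dose.
Accumulation ratio R = 1/(1 − f) ≈ 1/0.5796 ≈ 1.7253.
Each bolus raises the concentration by D/Vd = 1411/11 ≈ 128.273 mcg/mL.
Steady-state peak Cmax,ss = C₀·R ≈ 128.273 × 1.7253 ≈ 221.309 mcg/mL.
Peak 221.3 mcg/mL vs MTC 203 mcg/mL: exceeds toxic threshold.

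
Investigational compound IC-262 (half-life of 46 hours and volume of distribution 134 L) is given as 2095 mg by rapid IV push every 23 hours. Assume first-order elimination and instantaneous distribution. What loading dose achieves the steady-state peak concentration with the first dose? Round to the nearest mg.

7153 mg

f = (1/2)^(23/46) ≈ 0.707107; accumulation ratio R = 1/(1−f) ≈ 3.41422.
Loading dose to hit Cmax,ss on first dose: D_load = D_maint·R ≈ 2095 × 3.41422 ≈ 7152.79 mg.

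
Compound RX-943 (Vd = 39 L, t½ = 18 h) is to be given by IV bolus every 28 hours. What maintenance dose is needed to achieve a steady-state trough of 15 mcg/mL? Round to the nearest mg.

1135 mg

τ/t½ = 28/18 ≈ 1.5556, so f = (1/2)^(28/18) ≈ 0.340198.
Cmin,ss = (D/Vd)·f/(1−f), so D = Cmin,ss·Vd·(1−f)/f.
D = 15 × 39 × (1−f)/f ≈ 15 × 39 × 1.93946 ≈ 1134.58 mg.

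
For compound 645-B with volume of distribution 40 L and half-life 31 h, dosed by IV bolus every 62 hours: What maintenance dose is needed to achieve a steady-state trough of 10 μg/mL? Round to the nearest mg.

1200 mg

τ/t½ = 62/31 ≈ 2, so f = (1/2)^(62/31) ≈ 0.250000.
Cmin,ss = (D/Vd)·f/(1−f), so D = Cmin,ss·Vd·(1−f)/f.
D = 10 × 40 × (1−f)/f ≈ 10 × 40 × 3.00000 ≈ 1200.00 mg.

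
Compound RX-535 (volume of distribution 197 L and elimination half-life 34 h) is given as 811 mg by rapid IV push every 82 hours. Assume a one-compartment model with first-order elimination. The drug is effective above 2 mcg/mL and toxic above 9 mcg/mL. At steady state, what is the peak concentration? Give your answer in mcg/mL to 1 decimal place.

5.1 mcg/mL

Over one 82-h interval, 82/34 ≈ 2.4118 half-lives elapse, leaving f ≈ 0.1879 of each dose.
Accumulation ratio R = 1/(1 − f) ≈ 1/0.8121 ≈ 1.2314.
Each bolus raises the concentration by D/Vd = 811/197 ≈ 4.117 mcg/mL.
Steady-state peak Cmax,ss = C₀·R ≈ 4.117 × 1.2314 ≈ 5.070 mcg/mL.
Peak 5.1 mcg/mL vs MTC 9 mcg/mL: below toxic threshold.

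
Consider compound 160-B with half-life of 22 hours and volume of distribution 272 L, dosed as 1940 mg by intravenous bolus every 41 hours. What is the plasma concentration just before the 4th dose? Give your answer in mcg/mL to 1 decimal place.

2.6 mcg/mL

f = (1/2)^(τ/t½) = (1/2)^(41/22) ≈ 0.2748.
C₀ = D/Vd = 1940/272 ≈ 7.132 mcg/mL.
Before the 4th dose, 3 doses have been given. Superposition: Cmin = C₀·(f + f² + … + f^3).
≈ 7.132 × (0.2748 + 0.0755 + 0.0208) ≈ 7.132 × 0.3711 ≈ 2.647 mcg/mL.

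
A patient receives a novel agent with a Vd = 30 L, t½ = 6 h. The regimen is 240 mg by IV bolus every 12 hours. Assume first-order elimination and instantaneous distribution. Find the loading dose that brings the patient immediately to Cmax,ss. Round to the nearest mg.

f = (1/2)^(12/6) ≈ 0.250000; accumulation ratio R = 1/(1−f) ≈ 1.33333.
Loading dose to hit Cmax,ss on first dose: D_load = D_maint·R ≈ 240 × 1.33333 ≈ 320.00 mg.

320 mg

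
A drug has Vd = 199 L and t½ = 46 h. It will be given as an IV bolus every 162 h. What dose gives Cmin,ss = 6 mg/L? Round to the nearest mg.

12520 mg

τ/t½ = 162/46 ≈ 3.5217, so f = (1/2)^(162/46) ≈ 0.087066.
Cmin,ss = (D/Vd)·f/(1−f), so D = Cmin,ss·Vd·(1−f)/f.
D = 6 × 199 × (1−f)/f ≈ 6 × 199 × 10.48554 ≈ 12519.73 mg.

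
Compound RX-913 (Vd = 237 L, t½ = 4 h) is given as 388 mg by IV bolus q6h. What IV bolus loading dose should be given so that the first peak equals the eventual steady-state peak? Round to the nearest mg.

600 mg

f = (1/2)^(6/4) ≈ 0.353553; accumulation ratio R = 1/(1−f) ≈ 1.54692.
Loading dose to hit Cmax,ss on first dose: D_load = D_maint·R ≈ 388 × 1.54692 ≈ 600.20 mg.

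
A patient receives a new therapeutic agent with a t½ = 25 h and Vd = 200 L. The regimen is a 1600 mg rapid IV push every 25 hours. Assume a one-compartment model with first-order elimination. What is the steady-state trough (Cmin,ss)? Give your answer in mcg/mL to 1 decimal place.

τ = 25 h = 1 half-life, so f = (1/2)^1 = 0.5.
Accumulation ratio R = 1/(1 − f) = 1/0.5 = 2/1.
Single-dose peak C₀ = D/Vd = 1600/200 = 8 mcg/mL.
Steady-state peak Cmax,ss = C₀·R = 8 × 2/1 ≈ 16.000 mcg/mL.
Steady-state trough Cmin,ss = Cmax,ss·f ≈ 16.000 × 0.5 ≈ 8.000 mcg/mL.

8.0 mcg/mL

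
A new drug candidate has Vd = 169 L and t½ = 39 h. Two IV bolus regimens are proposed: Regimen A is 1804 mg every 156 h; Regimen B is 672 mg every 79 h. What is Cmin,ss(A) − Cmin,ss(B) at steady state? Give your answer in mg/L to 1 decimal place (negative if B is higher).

-0.6 mg/L

Regimen A: f = (1/2)^(156/39) ≈ 0.0625; Cmin,ss = (1804/169)·f/(1−f) ≈ 0.712 mg/L.
Regimen B: f = (1/2)^(79/39) ≈ 0.2456; Cmin,ss = (672/169)·f/(1−f) ≈ 1.295 mg/L.
Difference ≈ 0.712 − 1.295 ≈ -0.583 mg/L.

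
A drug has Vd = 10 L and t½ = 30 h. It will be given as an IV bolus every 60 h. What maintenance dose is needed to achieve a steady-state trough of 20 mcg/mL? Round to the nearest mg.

τ/t½ = 60/30 ≈ 2, so f = (1/2)^(60/30) ≈ 0.250000.
Cmin,ss = (D/Vd)·f/(1−f), so D = Cmin,ss·Vd·(1−f)/f.
D = 20 × 10 × (1−f)/f ≈ 20 × 10 × 3.00000 ≈ 600.00 mg.

600 mg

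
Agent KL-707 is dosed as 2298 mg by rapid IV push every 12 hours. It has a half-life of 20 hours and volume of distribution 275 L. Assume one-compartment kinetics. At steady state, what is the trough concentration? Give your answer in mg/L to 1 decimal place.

τ/t½ = 12/20 ≈ 0.6, so fraction remaining f = (1/2)^(12/20) ≈ 0.6598.
Each bolus raises the concentration by D/Vd = 2298/275 ≈ 8.356 mg/L.
Steady-state trough Cmin,ss = C₀·f/(1−f) ≈ 8.356 × 0.6598/0.3402 ≈ 16.206 mg/L.

16.2 mg/L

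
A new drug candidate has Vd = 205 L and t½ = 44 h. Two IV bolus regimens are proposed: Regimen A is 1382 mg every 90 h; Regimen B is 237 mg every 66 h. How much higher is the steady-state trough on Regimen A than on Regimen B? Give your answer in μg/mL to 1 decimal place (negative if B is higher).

1.5 μg/mL

Regimen A: f = (1/2)^(90/44) ≈ 0.2422; Cmin,ss = (1382/205)·f/(1−f) ≈ 2.155 μg/mL.
Regimen B: f = (1/2)^(66/44) ≈ 0.3536; Cmin,ss = (237/205)·f/(1−f) ≈ 0.632 μg/mL.
Difference ≈ 2.155 − 0.632 ≈ 1.523 μg/mL.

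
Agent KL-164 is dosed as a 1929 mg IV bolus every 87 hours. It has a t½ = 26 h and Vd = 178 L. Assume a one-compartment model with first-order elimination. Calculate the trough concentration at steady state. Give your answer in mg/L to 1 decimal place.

Over one 87-h interval, 87/26 ≈ 3.3462 half-lives elapse, leaving f ≈ 0.0983 of each dose.
Single-dose peak C₀ = D/Vd = 1929/178 ≈ 10.837 mg/L.
Steady-state trough Cmin,ss = C₀·f/(1−f) ≈ 10.837 × 0.0983/0.9017 ≈ 1.181 mg/L.

1.2 mg/L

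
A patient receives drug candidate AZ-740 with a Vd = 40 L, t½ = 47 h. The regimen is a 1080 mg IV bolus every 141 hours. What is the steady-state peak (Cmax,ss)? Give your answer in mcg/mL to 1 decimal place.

The dosing interval is 3 half-lives, so f = 2^(−3) = 0.125.
At steady state, R = 1/(1 − 0.125) = 8/7.
Single-dose peak C₀ = D/Vd = 1080/40 = 27 mcg/mL.
Steady-state peak Cmax,ss = C₀·R = 27 × 8/7 ≈ 30.857 mcg/mL.

30.9 mcg/mL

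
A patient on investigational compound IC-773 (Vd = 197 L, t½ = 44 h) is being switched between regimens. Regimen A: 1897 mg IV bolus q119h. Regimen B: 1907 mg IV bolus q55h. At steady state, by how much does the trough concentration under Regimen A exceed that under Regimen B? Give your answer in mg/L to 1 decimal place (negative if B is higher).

Regimen A: f = (1/2)^(119/44) ≈ 0.1534; Cmin,ss = (1897/197)·f/(1−f) ≈ 1.745 mg/L.
Regimen B: f = (1/2)^(55/44) ≈ 0.4204; Cmin,ss = (1907/197)·f/(1−f) ≈ 7.021 mg/L.
Difference ≈ 1.745 − 7.021 ≈ -5.276 mg/L.

-5.3 mg/L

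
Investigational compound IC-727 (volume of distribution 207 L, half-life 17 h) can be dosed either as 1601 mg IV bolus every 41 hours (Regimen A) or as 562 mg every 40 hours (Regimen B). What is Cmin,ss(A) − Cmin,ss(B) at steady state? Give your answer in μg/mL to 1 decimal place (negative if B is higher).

1.1 μg/mL

Regimen A: f = (1/2)^(41/17) ≈ 0.1879; Cmin,ss = (1601/207)·f/(1−f) ≈ 1.790 μg/mL.
Regimen B: f = (1/2)^(40/17) ≈ 0.1957; Cmin,ss = (562/207)·f/(1−f) ≈ 0.661 μg/mL.
Difference ≈ 1.790 − 0.661 ≈ 1.129 μg/mL.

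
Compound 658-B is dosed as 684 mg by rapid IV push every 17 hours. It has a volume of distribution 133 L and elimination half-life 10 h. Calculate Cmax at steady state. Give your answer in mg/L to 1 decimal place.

7.4 mg/L

k = ln2/t½ = ln2/10 ≈ 0.069315 h⁻¹; fraction remaining f = e^(−kτ) = e^(−0.069315×17) ≈ 0.3078.
At steady state, accumulation factor R = 1/(1 − e^(−kτ)) ≈ 1.4447.
Each bolus raises the concentration by D/Vd = 684/133 ≈ 5.143 mg/L.
Steady-state peak Cmax,ss = C₀·R ≈ 5.143 × 1.4447 ≈ 7.430 mg/L.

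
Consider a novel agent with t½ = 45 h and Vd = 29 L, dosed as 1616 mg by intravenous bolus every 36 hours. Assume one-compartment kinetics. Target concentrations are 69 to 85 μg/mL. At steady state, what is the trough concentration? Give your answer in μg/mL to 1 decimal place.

75.2 μg/mL

Over one 36-h interval, 36/45 ≈ 0.8 half-lives elapse, leaving f ≈ 0.5743 of each dose.
Each bolus raises the concentration by D/Vd = 1616/29 ≈ 55.724 μg/mL.
Steady-state trough Cmin,ss = C₀·f/(1−f) ≈ 55.724 × 0.5743/0.4257 ≈ 75.176 μg/mL.
Trough 75.2 μg/mL vs MEC 69 μg/mL: adequate.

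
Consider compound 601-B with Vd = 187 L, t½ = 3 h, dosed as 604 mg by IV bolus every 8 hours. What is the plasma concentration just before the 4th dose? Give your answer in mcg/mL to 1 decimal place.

f = (1/2)^(τ/t½) = (1/2)^(8/3) ≈ 0.1575.
C₀ = D/Vd = 604/187 ≈ 3.230 mcg/mL.
Before the 4th dose, 3 doses have been given. Superposition: Cmin = C₀·(f + f² + … + f^3).
≈ 3.230 × (0.1575 + 0.0248 + 0.0039) ≈ 3.230 × 0.1862 ≈ 0.601 mcg/mL.

0.6 mcg/mL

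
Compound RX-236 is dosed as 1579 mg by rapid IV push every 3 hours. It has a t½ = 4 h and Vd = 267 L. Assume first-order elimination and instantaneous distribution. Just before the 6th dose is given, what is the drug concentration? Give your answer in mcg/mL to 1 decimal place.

8.0 mcg/mL

f = (1/2)^(τ/t½) = (1/2)^(3/4) ≈ 0.5946.
C₀ = D/Vd = 1579/267 ≈ 5.914 mcg/mL.
Before the 6th dose, 5 doses have been given. Superposition: Cmin = C₀·(f + f² + … + f^5).
≈ 5.914 × (0.5946 + 0.3535 + 0.2102 + 0.1250 + 0.0743) ≈ 5.914 × 1.3576 ≈ 8.029 mcg/mL.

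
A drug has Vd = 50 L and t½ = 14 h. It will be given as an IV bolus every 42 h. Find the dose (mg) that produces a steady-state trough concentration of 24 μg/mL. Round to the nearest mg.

τ/t½ = 42/14 ≈ 3, so f = (1/2)^(42/14) ≈ 0.125000.
Cmin,ss = (D/Vd)·f/(1−f), so D = Cmin,ss·Vd·(1−f)/f.
D = 24 × 50 × (1−f)/f ≈ 24 × 50 × 7.00000 ≈ 8400.00 mg.

8400 mg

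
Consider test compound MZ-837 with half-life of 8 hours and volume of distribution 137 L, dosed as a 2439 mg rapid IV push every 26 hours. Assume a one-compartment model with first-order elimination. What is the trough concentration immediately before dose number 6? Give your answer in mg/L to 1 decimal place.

f = (1/2)^(τ/t½) = (1/2)^(26/8) ≈ 0.1051.
C₀ = D/Vd = 2439/137 ≈ 17.803 mg/L.
Before the 6th dose, 5 doses have been given. Superposition: Cmin = C₀·(f + f² + … + f^5).
≈ 17.803 × (0.1051 + 0.0110 + 0.0012 + 0.0001 + 0.0000) ≈ 17.803 × 0.1174 ≈ 2.090 mg/L.

2.1 mg/L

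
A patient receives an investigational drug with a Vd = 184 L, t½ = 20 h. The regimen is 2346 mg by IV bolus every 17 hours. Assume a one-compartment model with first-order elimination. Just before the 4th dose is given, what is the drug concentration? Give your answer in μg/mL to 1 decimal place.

f = (1/2)^(τ/t½) = (1/2)^(17/20) ≈ 0.5548.
C₀ = D/Vd = 2346/184 ≈ 12.750 μg/mL.
Before the 4th dose, 3 doses have been given. Superposition: Cmin = C₀·(f + f² + … + f^3).
≈ 12.750 × (0.5548 + 0.3078 + 0.1708) ≈ 12.750 × 1.0334 ≈ 13.176 μg/mL.

13.2 μg/mL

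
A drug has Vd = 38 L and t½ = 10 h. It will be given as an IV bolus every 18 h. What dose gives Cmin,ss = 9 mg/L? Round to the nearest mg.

τ/t½ = 18/10 ≈ 1.8, so f = (1/2)^(18/10) ≈ 0.287175.
Cmin,ss = (D/Vd)·f/(1−f), so D = Cmin,ss·Vd·(1−f)/f.
D = 9 × 38 × (1−f)/f ≈ 9 × 38 × 2.48220 ≈ 848.91 mg.

849 mg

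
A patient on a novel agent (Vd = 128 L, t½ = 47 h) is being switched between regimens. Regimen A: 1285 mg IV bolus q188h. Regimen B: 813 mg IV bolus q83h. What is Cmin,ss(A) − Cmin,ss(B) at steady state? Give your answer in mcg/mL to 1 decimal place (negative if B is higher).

Regimen A: f = (1/2)^(188/47) ≈ 0.0625; Cmin,ss = (1285/128)·f/(1−f) ≈ 0.669 mcg/mL.
Regimen B: f = (1/2)^(83/47) ≈ 0.2940; Cmin,ss = (813/128)·f/(1−f) ≈ 2.645 mcg/mL.
Difference ≈ 0.669 − 2.645 ≈ -1.976 mcg/mL.

-2.0 mcg/mL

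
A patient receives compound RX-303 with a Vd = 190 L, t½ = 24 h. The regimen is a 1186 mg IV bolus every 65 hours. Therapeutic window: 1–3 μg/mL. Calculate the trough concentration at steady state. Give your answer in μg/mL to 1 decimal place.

1.1 μg/mL

k = ln2/t½ = ln2/24 ≈ 0.028881 h⁻¹; fraction remaining f = e^(−kτ) = e^(−0.028881×65) ≈ 0.1530.
Accumulation ratio R = 1/(1 − f) ≈ 1/0.8470 ≈ 1.1806.
Single-dose peak C₀ = D/Vd = 1186/190 ≈ 6.242 μg/mL.
Steady-state peak Cmax,ss = C₀·R ≈ 6.242 × 1.1806 ≈ 7.369 μg/mL.
One interval later, Cmin,ss = Cmax,ss·e^(−kτ) ≈ 7.369 × 0.1530 ≈ 1.127 μg/mL.
Trough 1.1 μg/mL vs MEC 1 μg/mL: adequate.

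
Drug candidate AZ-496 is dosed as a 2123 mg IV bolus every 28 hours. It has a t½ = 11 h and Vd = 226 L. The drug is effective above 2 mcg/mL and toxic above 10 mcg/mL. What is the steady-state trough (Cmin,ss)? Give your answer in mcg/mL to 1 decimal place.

1.9 mcg/mL

τ/t½ = 28/11 ≈ 2.5455, so fraction remaining f = (1/2)^(28/11) ≈ 0.1713.
Each bolus raises the concentration by D/Vd = 2123/226 ≈ 9.394 mcg/mL.
Steady-state trough Cmin,ss = C₀·f/(1−f) ≈ 9.394 × 0.1713/0.8287 ≈ 1.942 mcg/mL.
Trough 1.9 mcg/mL vs MEC 2 mcg/mL: subtherapeutic.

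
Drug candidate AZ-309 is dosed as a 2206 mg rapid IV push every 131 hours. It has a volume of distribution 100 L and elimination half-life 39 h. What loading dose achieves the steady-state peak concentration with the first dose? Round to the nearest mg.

2444 mg

f = (1/2)^(131/39) ≈ 0.097465; accumulation ratio R = 1/(1−f) ≈ 1.10799.
Loading dose to hit Cmax,ss on first dose: D_load = D_maint·R ≈ 2206 × 1.10799 ≈ 2444.23 mg.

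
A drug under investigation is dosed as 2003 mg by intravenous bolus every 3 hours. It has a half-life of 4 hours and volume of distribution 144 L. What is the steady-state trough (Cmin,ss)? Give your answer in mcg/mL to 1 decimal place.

Over one 3-h interval, 3/4 ≈ 0.75 half-lives elapse, leaving f ≈ 0.5946 of each dose.
Accumulation ratio R = 1/(1 − f) ≈ 1/0.4054 ≈ 2.4667.
Single-dose peak C₀ = D/Vd = 2003/144 ≈ 13.910 mcg/mL.
Cmax,ss = C₀/(1 − f) ≈ 13.910/0.4054 ≈ 34.312 mcg/mL.
One interval later, Cmin,ss = Cmax,ss·e^(−kτ) ≈ 34.312 × 0.5946 ≈ 20.402 mcg/mL.

20.4 mcg/mL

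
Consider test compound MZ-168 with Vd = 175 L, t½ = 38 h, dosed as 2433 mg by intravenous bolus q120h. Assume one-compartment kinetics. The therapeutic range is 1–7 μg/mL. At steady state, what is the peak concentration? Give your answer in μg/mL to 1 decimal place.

15.7 μg/mL

τ/t½ = 120/38 ≈ 3.1579, so fraction remaining f = (1/2)^(120/38) ≈ 0.1120.
At steady state, accumulation factor R = 1/(1 − e^(−kτ)) ≈ 1.1261.
Each bolus raises the concentration by D/Vd = 2433/175 ≈ 13.903 μg/mL.
Steady-state peak Cmax,ss = C₀·R ≈ 13.903 × 1.1261 ≈ 15.656 μg/mL.
Peak 15.7 μg/mL vs MTC 7 μg/mL: exceeds toxic threshold.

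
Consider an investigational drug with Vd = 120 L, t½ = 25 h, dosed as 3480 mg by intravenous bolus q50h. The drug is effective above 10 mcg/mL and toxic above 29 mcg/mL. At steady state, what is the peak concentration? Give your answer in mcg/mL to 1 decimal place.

τ = 50 h = 2 half-lives, so f = (1/2)^2 = 0.25.
At steady state, R = 1/(1 − 0.25) = 4/3.
Single-dose peak C₀ = D/Vd = 3480/120 = 29 mcg/mL.
Steady-state peak Cmax,ss = C₀·R = 29 × 4/3 ≈ 38.667 mcg/mL.
Peak 38.7 mcg/mL vs MTC 29 mcg/mL: exceeds toxic threshold.

38.7 mcg/mL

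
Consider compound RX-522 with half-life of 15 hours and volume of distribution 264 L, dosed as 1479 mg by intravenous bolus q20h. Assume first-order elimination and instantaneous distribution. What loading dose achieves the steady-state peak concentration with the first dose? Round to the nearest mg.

2452 mg

f = (1/2)^(20/15) ≈ 0.396850; accumulation ratio R = 1/(1−f) ≈ 1.65796.
Loading dose to hit Cmax,ss on first dose: D_load = D_maint·R ≈ 1479 × 1.65796 ≈ 2452.12 mg.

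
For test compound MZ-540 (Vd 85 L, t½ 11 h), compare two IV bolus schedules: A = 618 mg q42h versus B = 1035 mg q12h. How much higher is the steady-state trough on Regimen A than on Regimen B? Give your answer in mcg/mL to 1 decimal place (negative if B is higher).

Regimen A: f = (1/2)^(42/11) ≈ 0.0709; Cmin,ss = (618/85)·f/(1−f) ≈ 0.555 mcg/mL.
Regimen B: f = (1/2)^(12/11) ≈ 0.4695; Cmin,ss = (1035/85)·f/(1−f) ≈ 10.776 mcg/mL.
Difference ≈ 0.555 − 10.776 ≈ -10.221 mcg/mL.

-10.2 mcg/mL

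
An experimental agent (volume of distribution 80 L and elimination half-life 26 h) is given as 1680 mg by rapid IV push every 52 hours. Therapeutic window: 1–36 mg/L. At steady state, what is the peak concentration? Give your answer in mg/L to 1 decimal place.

τ = 52 h = 2 half-lives, so f = (1/2)^2 = 0.25.
Accumulation ratio R = 1/(1 − f) = 1/0.75 = 4/3.
Single-dose peak C₀ = D/Vd = 1680/80 = 21 mg/L.
Steady-state peak Cmax,ss = C₀·R = 21 × 4/3 ≈ 28.000 mg/L.
Peak 28.0 mg/L vs MTC 36 mg/L: below toxic threshold.

28.0 mg/L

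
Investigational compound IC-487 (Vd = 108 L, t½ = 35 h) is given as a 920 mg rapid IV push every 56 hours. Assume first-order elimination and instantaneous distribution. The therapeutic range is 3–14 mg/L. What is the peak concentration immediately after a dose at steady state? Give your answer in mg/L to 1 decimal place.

Over one 56-h interval, 56/35 ≈ 1.6 half-lives elapse, leaving f ≈ 0.3299 of each dose.
Accumulation ratio R = 1/(1 − f) ≈ 1/0.6701 ≈ 1.4923.
Each bolus raises the concentration by D/Vd = 920/108 ≈ 8.519 mg/L.
Steady-state peak Cmax,ss = C₀·R ≈ 8.519 × 1.4923 ≈ 12.713 mg/L.
Peak 12.7 mg/L vs MTC 14 mg/L: below toxic threshold.

12.7 mg/L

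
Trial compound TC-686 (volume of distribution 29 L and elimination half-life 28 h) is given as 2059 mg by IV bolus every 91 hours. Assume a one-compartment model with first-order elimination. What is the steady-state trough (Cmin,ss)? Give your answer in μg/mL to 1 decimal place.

8.3 μg/mL

Over one 91-h interval, 91/28 ≈ 3.25 half-lives elapse, leaving f ≈ 0.1051 of each dose.
Accumulation ratio R = 1/(1 − f) ≈ 1/0.8949 ≈ 1.1174.
Each bolus raises the concentration by D/Vd = 2059/29 ≈ 71.000 μg/mL.
Cmax,ss = C₀/(1 − f) ≈ 71.000/0.8949 ≈ 79.338 μg/mL.
One interval later, Cmin,ss = Cmax,ss·e^(−kτ) ≈ 79.338 × 0.1051 ≈ 8.338 μg/mL.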